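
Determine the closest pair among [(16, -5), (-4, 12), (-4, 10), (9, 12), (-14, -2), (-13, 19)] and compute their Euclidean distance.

Computing all pairwise distances among 6 points:

d((16, -5), (-4, 12)) = 26.2488
d((16, -5), (-4, 10)) = 25.0
d((16, -5), (9, 12)) = 18.3848
d((16, -5), (-14, -2)) = 30.1496
d((16, -5), (-13, 19)) = 37.6431
d((-4, 12), (-4, 10)) = 2.0 <-- minimum
d((-4, 12), (9, 12)) = 13.0
d((-4, 12), (-14, -2)) = 17.2047
d((-4, 12), (-13, 19)) = 11.4018
d((-4, 10), (9, 12)) = 13.1529
d((-4, 10), (-14, -2)) = 15.6205
d((-4, 10), (-13, 19)) = 12.7279
d((9, 12), (-14, -2)) = 26.9258
d((9, 12), (-13, 19)) = 23.0868
d((-14, -2), (-13, 19)) = 21.0238

Closest pair: (-4, 12) and (-4, 10) with distance 2.0

The closest pair is (-4, 12) and (-4, 10) with Euclidean distance 2.0. For 6 points, brute-force pairwise comparison is shown above. For large n, the divide-and-conquer algorithm (sort by x, recurse on halves, check the dividing strip) achieves O(n log n).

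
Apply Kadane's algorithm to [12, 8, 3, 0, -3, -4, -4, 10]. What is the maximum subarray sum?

Using Kadane's algorithm on [12, 8, 3, 0, -3, -4, -4, 10]:

Scanning through the array:
Position 1 (value 8): max_ending_here = 20, max_so_far = 20
Position 2 (value 3): max_ending_here = 23, max_so_far = 23
Position 3 (value 0): max_ending_here = 23, max_so_far = 23
Position 4 (value -3): max_ending_here = 20, max_so_far = 23
Position 5 (value -4): max_ending_here = 16, max_so_far = 23
Position 6 (value -4): max_ending_here = 12, max_so_far = 23
Position 7 (value 10): max_ending_here = 22, max_so_far = 23

Maximum subarray: [12, 8, 3]
Maximum sum: 23

The maximum subarray is [12, 8, 3] with sum 23. This subarray runs from index 0 to index 2.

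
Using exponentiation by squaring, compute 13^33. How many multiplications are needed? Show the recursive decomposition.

Computing 13^33 by squaring (build up from 13^1; each line after the first costs one multiplication):

13^1 = 13
13^2 = (13^1)^2 = 13^2 = 169
13^4 = (13^2)^2 = 169^2 = 28561
13^8 = (13^4)^2 = 28561^2 = 815730721
13^16 = (13^8)^2 = 815730721^2 = 665416609183179841
13^32 = (13^16)^2 = 665416609183179841^2 = 442779263776840698304313192148785281
13^33 = 13 * 13^32 = 13 * 442779263776840698304313192148785281 = 5756130429098929077956071497934208653

Result: 5756130429098929077956071497934208653
Multiplications needed: 6 (6 lines after 13^1)

13^33 = 5756130429098929077956071497934208653. Using exponentiation by squaring, this requires 6 multiplications. The key idea: if the exponent is even, square the half-power; if odd, multiply by the base once.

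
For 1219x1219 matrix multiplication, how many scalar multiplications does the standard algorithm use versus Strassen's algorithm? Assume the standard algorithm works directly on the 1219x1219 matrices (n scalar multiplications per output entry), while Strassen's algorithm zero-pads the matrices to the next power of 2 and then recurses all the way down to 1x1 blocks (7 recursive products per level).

Matrix multiplication for 1219x1219 matrices:

Strassen's algorithm requires power-of-2 dimensions. Pad 1219x1219 to 2048x2048 (next power of 2).

Standard algorithm: 1219^3 = 1811386459 multiplications
Strassen's algorithm: 7^(log2(2048)) = 7^11 = 1977326743 multiplications
Difference: 1811386459 - 1977326743 = -165940284 (Strassen uses MORE here due to padding overhead — for small or just-over-power-of-2 n, padding can outweigh the per-level savings)

Standard: 1811386459 multiplications (1219^3). Strassen: 1977326743 multiplications (7^11, after padding to 2048x2048). Strassen reduces 8 recursive multiplications to 7 at each level.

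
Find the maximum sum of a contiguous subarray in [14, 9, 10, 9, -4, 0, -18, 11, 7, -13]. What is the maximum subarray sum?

Using Kadane's algorithm on [14, 9, 10, 9, -4, 0, -18, 11, 7, -13]:

Scanning through the array:
Position 1 (value 9): max_ending_here = 23, max_so_far = 23
Position 2 (value 10): max_ending_here = 33, max_so_far = 33
Position 3 (value 9): max_ending_here = 42, max_so_far = 42
Position 4 (value -4): max_ending_here = 38, max_so_far = 42
Position 5 (value 0): max_ending_here = 38, max_so_far = 42
Position 6 (value -18): max_ending_here = 20, max_so_far = 42
Position 7 (value 11): max_ending_here = 31, max_so_far = 42
Position 8 (value 7): max_ending_here = 38, max_so_far = 42
Position 9 (value -13): max_ending_here = 25, max_so_far = 42

Maximum subarray: [14, 9, 10, 9]
Maximum sum: 42

The maximum subarray is [14, 9, 10, 9] with sum 42. This subarray runs from index 0 to index 3.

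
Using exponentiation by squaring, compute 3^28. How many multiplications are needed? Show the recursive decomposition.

Computing 3^28 by squaring (build up from 3^1; each line after the first costs one multiplication):

3^1 = 3
3^2 = (3^1)^2 = 3^2 = 9
3^3 = 3 * 3^2 = 3 * 9 = 27
3^6 = (3^3)^2 = 27^2 = 729
3^7 = 3 * 3^6 = 3 * 729 = 2187
3^14 = (3^7)^2 = 2187^2 = 4782969
3^28 = (3^14)^2 = 4782969^2 = 22876792454961

Result: 22876792454961
Multiplications needed: 6 (6 lines after 3^1)

3^28 = 22876792454961. Using exponentiation by squaring, this requires 6 multiplications. The key idea: if the exponent is even, square the half-power; if odd, multiply by the base once.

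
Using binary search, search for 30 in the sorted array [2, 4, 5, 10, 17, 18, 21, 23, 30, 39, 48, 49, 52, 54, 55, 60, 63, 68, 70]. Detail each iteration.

Binary search for 30 in [2, 4, 5, 10, 17, 18, 21, 23, 30, 39, 48, 49, 52, 54, 55, 60, 63, 68, 70]:

lo=0, hi=18, mid=9, arr[mid]=39 -> 39 > 30, search left half
lo=0, hi=8, mid=4, arr[mid]=17 -> 17 < 30, search right half
lo=5, hi=8, mid=6, arr[mid]=21 -> 21 < 30, search right half
lo=7, hi=8, mid=7, arr[mid]=23 -> 23 < 30, search right half
lo=8, hi=8, mid=8, arr[mid]=30 -> Found target at index 8!

Binary search finds 30 at index 8 after 5 comparisons. The search repeatedly halves the search space by comparing with the middle element.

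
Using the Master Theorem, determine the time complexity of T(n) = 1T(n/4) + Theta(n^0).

Master Theorem for T(n) = 1T(n/4) + O(n^0):

a = 1, b = 4, c = 0
log_b(a) = log_4(1) = 0.0000

Case 2: c = 0 = log_4(1) = 0.0000
T(n) = O(n^0 log n) = O(log n)

For T(n) = 1T(n/4) + O(n^0): log_4(1) = 0.0000. This is Case 2 of the Master Theorem (c = log_b(a), equal work at all levels), giving O(log n).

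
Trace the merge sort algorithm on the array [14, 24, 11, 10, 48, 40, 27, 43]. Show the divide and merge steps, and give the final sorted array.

Merge sort trace:

Split: [14, 24, 11, 10, 48, 40, 27, 43] -> [14, 24, 11, 10] and [48, 40, 27, 43]
  Split: [14, 24, 11, 10] -> [14, 24] and [11, 10]
    Split: [14, 24] -> [14] and [24]
    Merge: [14] + [24] -> [14, 24]
    Split: [11, 10] -> [11] and [10]
    Merge: [11] + [10] -> [10, 11]
  Merge: [14, 24] + [10, 11] -> [10, 11, 14, 24]
  Split: [48, 40, 27, 43] -> [48, 40] and [27, 43]
    Split: [48, 40] -> [48] and [40]
    Merge: [48] + [40] -> [40, 48]
    Split: [27, 43] -> [27] and [43]
    Merge: [27] + [43] -> [27, 43]
  Merge: [40, 48] + [27, 43] -> [27, 40, 43, 48]
Merge: [10, 11, 14, 24] + [27, 40, 43, 48] -> [10, 11, 14, 24, 27, 40, 43, 48]

Final sorted array: [10, 11, 14, 24, 27, 40, 43, 48]

The merge sort proceeds by recursively splitting the array and merging sorted halves.
After all merges, the sorted array is [10, 11, 14, 24, 27, 40, 43, 48].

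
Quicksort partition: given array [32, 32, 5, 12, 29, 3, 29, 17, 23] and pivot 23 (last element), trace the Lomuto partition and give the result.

Lomuto partition with pivot = 23:

Initial array: [32, 32, 5, 12, 29, 3, 29, 17, 23]

arr[0]=32 > 23: no swap
arr[1]=32 > 23: no swap
arr[2]=5 <= 23: swap with position 0, array becomes [5, 32, 32, 12, 29, 3, 29, 17, 23]
arr[3]=12 <= 23: swap with position 1, array becomes [5, 12, 32, 32, 29, 3, 29, 17, 23]
arr[4]=29 > 23: no swap
arr[5]=3 <= 23: swap with position 2, array becomes [5, 12, 3, 32, 29, 32, 29, 17, 23]
arr[6]=29 > 23: no swap
arr[7]=17 <= 23: swap with position 3, array becomes [5, 12, 3, 17, 29, 32, 29, 32, 23]

Place pivot at position 4: [5, 12, 3, 17, 23, 32, 29, 32, 29]
Pivot position: 4

After partitioning with pivot 23, the array becomes [5, 12, 3, 17, 23, 32, 29, 32, 29]. The pivot is placed at index 4. All elements to the left of the pivot are <= 23, and all elements to the right are > 23.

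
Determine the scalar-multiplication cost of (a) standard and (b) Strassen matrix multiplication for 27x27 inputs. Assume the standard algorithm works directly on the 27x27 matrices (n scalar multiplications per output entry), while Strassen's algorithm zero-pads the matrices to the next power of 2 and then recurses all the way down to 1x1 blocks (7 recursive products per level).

Matrix multiplication for 27x27 matrices:

Strassen's algorithm requires power-of-2 dimensions. Pad 27x27 to 32x32 (next power of 2).

Standard algorithm: 27^3 = 19683 multiplications
Strassen's algorithm: 7^(log2(32)) = 7^5 = 16807 multiplications
Savings: 19683 - 16807 = 2876 multiplications

Standard: 19683 multiplications (27^3). Strassen: 16807 multiplications (7^5, after padding to 32x32). Strassen reduces 8 recursive multiplications to 7 at each level.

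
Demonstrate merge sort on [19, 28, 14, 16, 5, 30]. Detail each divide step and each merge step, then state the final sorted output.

Merge sort trace:

Split: [19, 28, 14, 16, 5, 30] -> [19, 28, 14] and [16, 5, 30]
  Split: [19, 28, 14] -> [19] and [28, 14]
    Split: [28, 14] -> [28] and [14]
    Merge: [28] + [14] -> [14, 28]
  Merge: [19] + [14, 28] -> [14, 19, 28]
  Split: [16, 5, 30] -> [16] and [5, 30]
    Split: [5, 30] -> [5] and [30]
    Merge: [5] + [30] -> [5, 30]
  Merge: [16] + [5, 30] -> [5, 16, 30]
Merge: [14, 19, 28] + [5, 16, 30] -> [5, 14, 16, 19, 28, 30]

Final sorted array: [5, 14, 16, 19, 28, 30]

The merge sort proceeds by recursively splitting the array and merging sorted halves.
After all merges, the sorted array is [5, 14, 16, 19, 28, 30].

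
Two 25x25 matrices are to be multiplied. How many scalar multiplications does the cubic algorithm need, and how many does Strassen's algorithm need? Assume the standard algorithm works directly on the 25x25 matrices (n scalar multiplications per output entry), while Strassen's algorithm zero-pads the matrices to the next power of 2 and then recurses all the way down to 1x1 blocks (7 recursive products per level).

Matrix multiplication for 25x25 matrices:

Strassen's algorithm requires power-of-2 dimensions. Pad 25x25 to 32x32 (next power of 2).

Standard algorithm: 25^3 = 15625 multiplications
Strassen's algorithm: 7^(log2(32)) = 7^5 = 16807 multiplications
Difference: 15625 - 16807 = -1182 (Strassen uses MORE here due to padding overhead — for small or just-over-power-of-2 n, padding can outweigh the per-level savings)

Standard: 15625 multiplications (25^3). Strassen: 16807 multiplications (7^5, after padding to 32x32). Strassen reduces 8 recursive multiplications to 7 at each level.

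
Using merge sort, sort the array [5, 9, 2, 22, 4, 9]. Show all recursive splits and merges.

Merge sort trace:

Split: [5, 9, 2, 22, 4, 9] -> [5, 9, 2] and [22, 4, 9]
  Split: [5, 9, 2] -> [5] and [9, 2]
    Split: [9, 2] -> [9] and [2]
    Merge: [9] + [2] -> [2, 9]
  Merge: [5] + [2, 9] -> [2, 5, 9]
  Split: [22, 4, 9] -> [22] and [4, 9]
    Split: [4, 9] -> [4] and [9]
    Merge: [4] + [9] -> [4, 9]
  Merge: [22] + [4, 9] -> [4, 9, 22]
Merge: [2, 5, 9] + [4, 9, 22] -> [2, 4, 5, 9, 9, 22]

Final sorted array: [2, 4, 5, 9, 9, 22]

The merge sort proceeds by recursively splitting the array and merging sorted halves.
After all merges, the sorted array is [2, 4, 5, 9, 9, 22].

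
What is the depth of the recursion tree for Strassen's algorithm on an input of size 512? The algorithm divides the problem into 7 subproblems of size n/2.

For divide and conquer with division factor 2:

Problem sizes at each level:
Level 0: 512
Level 1: 256
Level 2: 128
Level 3: 64
Level 4: 32
Level 5: 16
Level 6: 8
Level 7: 4
Level 8: 2
Level 9: 1

The root is level 0 and the size-1 base case is level 9 (the tree spans levels 0 through 9, i.e. 10 levels counting the root), so the depth is the number of divisions: log_2(512) = 9

The recursion tree depth is log_2(512) = 9. At each level, the problem size is divided by 2, so it takes 9 divisions to reduce to a base case of size 1. The algorithm makes 7 recursive calls at each level.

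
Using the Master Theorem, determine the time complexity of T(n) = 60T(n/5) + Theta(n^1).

Master Theorem for T(n) = 60T(n/5) + O(n^1):

a = 60, b = 5, c = 1
log_b(a) = log_5(60) = 2.5440

Case 1: c = 1 < log_5(60) = 2.5440
T(n) = O(n^(log_5 60))

For T(n) = 60T(n/5) + O(n^1): log_5(60) = 2.5440. This is Case 1 of the Master Theorem (c < log_b(a), work dominated by leaves), giving O(n^(log_5 60)).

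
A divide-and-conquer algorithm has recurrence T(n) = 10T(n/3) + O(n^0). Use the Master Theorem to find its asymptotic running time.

Master Theorem for T(n) = 10T(n/3) + O(n^0):

a = 10, b = 3, c = 0
log_b(a) = log_3(10) = 2.0959

Case 1: c = 0 < log_3(10) = 2.0959
T(n) = O(n^(log_3 10))

For T(n) = 10T(n/3) + O(n^0): log_3(10) = 2.0959. This is Case 1 of the Master Theorem (c < log_b(a), work dominated by leaves), giving O(n^(log_3 10)).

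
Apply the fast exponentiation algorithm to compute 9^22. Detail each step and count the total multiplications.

Computing 9^22 by squaring (build up from 9^1; each line after the first costs one multiplication):

9^1 = 9
9^2 = (9^1)^2 = 9^2 = 81
9^4 = (9^2)^2 = 81^2 = 6561
9^5 = 9 * 9^4 = 9 * 6561 = 59049
9^10 = (9^5)^2 = 59049^2 = 3486784401
9^11 = 9 * 9^10 = 9 * 3486784401 = 31381059609
9^22 = (9^11)^2 = 31381059609^2 = 984770902183611232881

Result: 984770902183611232881
Multiplications needed: 6 (6 lines after 9^1)

9^22 = 984770902183611232881. Using exponentiation by squaring, this requires 6 multiplications. The key idea: if the exponent is even, square the half-power; if odd, multiply by the base once.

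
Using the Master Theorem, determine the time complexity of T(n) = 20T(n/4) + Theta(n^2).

Master Theorem for T(n) = 20T(n/4) + O(n^2):

a = 20, b = 4, c = 2
log_b(a) = log_4(20) = 2.1610

Case 1: c = 2 < log_4(20) = 2.1610
T(n) = O(n^(log_4 20))

For T(n) = 20T(n/4) + O(n^2): log_4(20) = 2.1610. This is Case 1 of the Master Theorem (c < log_b(a), work dominated by leaves), giving O(n^(log_4 20)).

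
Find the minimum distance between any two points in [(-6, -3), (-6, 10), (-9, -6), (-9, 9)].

Computing all pairwise distances among 4 points:

d((-6, -3), (-6, 10)) = 13.0
d((-6, -3), (-9, -6)) = 4.2426
d((-6, -3), (-9, 9)) = 12.3693
d((-6, 10), (-9, -6)) = 16.2788
d((-6, 10), (-9, 9)) = 3.1623 <-- minimum
d((-9, -6), (-9, 9)) = 15.0

Closest pair: (-6, 10) and (-9, 9) with distance 3.1623

The closest pair is (-6, 10) and (-9, 9) with Euclidean distance 3.1623. For 4 points, brute-force pairwise comparison is shown above. For large n, the divide-and-conquer algorithm (sort by x, recurse on halves, check the dividing strip) achieves O(n log n).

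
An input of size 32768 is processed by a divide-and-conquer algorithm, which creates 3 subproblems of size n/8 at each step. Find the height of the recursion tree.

For divide and conquer with division factor 8:

Problem sizes at each level:
Level 0: 32768
Level 1: 4096
Level 2: 512
Level 3: 64
Level 4: 8
Level 5: 1

The root is level 0 and the size-1 base case is level 5 (the tree spans levels 0 through 5, i.e. 6 levels counting the root), so the depth is the number of divisions: log_8(32768) = 5

The recursion tree depth is log_8(32768) = 5. At each level, the problem size is divided by 8, so it takes 5 divisions to reduce to a base case of size 1. The algorithm makes 3 recursive calls at each level.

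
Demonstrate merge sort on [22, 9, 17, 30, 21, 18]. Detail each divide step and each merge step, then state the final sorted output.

Merge sort trace:

Split: [22, 9, 17, 30, 21, 18] -> [22, 9, 17] and [30, 21, 18]
  Split: [22, 9, 17] -> [22] and [9, 17]
    Split: [9, 17] -> [9] and [17]
    Merge: [9] + [17] -> [9, 17]
  Merge: [22] + [9, 17] -> [9, 17, 22]
  Split: [30, 21, 18] -> [30] and [21, 18]
    Split: [21, 18] -> [21] and [18]
    Merge: [21] + [18] -> [18, 21]
  Merge: [30] + [18, 21] -> [18, 21, 30]
Merge: [9, 17, 22] + [18, 21, 30] -> [9, 17, 18, 21, 22, 30]

Final sorted array: [9, 17, 18, 21, 22, 30]

The merge sort proceeds by recursively splitting the array and merging sorted halves.
After all merges, the sorted array is [9, 17, 18, 21, 22, 30].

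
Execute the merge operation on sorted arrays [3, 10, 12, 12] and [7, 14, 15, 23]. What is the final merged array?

Merging process:

Compare 3 vs 7: take 3 from left. Merged: [3]
Compare 10 vs 7: take 7 from right. Merged: [3, 7]
Compare 10 vs 14: take 10 from left. Merged: [3, 7, 10]
Compare 12 vs 14: take 12 from left. Merged: [3, 7, 10, 12]
Compare 12 vs 14: take 12 from left. Merged: [3, 7, 10, 12, 12]
Append remaining from right: [14, 15, 23]. Merged: [3, 7, 10, 12, 12, 14, 15, 23]

Final merged array: [3, 7, 10, 12, 12, 14, 15, 23]
Total comparisons: 5

The merged array is [3, 7, 10, 12, 12, 14, 15, 23], requiring 5 comparisons. The merge step runs in O(n) time where n is the total number of elements.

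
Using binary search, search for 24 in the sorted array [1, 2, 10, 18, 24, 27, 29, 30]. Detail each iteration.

Binary search for 24 in [1, 2, 10, 18, 24, 27, 29, 30]:

lo=0, hi=7, mid=3, arr[mid]=18 -> 18 < 24, search right half
lo=4, hi=7, mid=5, arr[mid]=27 -> 27 > 24, search left half
lo=4, hi=4, mid=4, arr[mid]=24 -> Found target at index 4!

Binary search finds 24 at index 4 after 3 comparisons. The search repeatedly halves the search space by comparing with the middle element.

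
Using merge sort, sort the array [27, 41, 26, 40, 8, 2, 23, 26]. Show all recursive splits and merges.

Merge sort trace:

Split: [27, 41, 26, 40, 8, 2, 23, 26] -> [27, 41, 26, 40] and [8, 2, 23, 26]
  Split: [27, 41, 26, 40] -> [27, 41] and [26, 40]
    Split: [27, 41] -> [27] and [41]
    Merge: [27] + [41] -> [27, 41]
    Split: [26, 40] -> [26] and [40]
    Merge: [26] + [40] -> [26, 40]
  Merge: [27, 41] + [26, 40] -> [26, 27, 40, 41]
  Split: [8, 2, 23, 26] -> [8, 2] and [23, 26]
    Split: [8, 2] -> [8] and [2]
    Merge: [8] + [2] -> [2, 8]
    Split: [23, 26] -> [23] and [26]
    Merge: [23] + [26] -> [23, 26]
  Merge: [2, 8] + [23, 26] -> [2, 8, 23, 26]
Merge: [26, 27, 40, 41] + [2, 8, 23, 26] -> [2, 8, 23, 26, 26, 27, 40, 41]

Final sorted array: [2, 8, 23, 26, 26, 27, 40, 41]

The merge sort proceeds by recursively splitting the array and merging sorted halves.
After all merges, the sorted array is [2, 8, 23, 26, 26, 27, 40, 41].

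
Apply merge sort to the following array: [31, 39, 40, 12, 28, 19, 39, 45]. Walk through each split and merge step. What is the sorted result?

Merge sort trace:

Split: [31, 39, 40, 12, 28, 19, 39, 45] -> [31, 39, 40, 12] and [28, 19, 39, 45]
  Split: [31, 39, 40, 12] -> [31, 39] and [40, 12]
    Split: [31, 39] -> [31] and [39]
    Merge: [31] + [39] -> [31, 39]
    Split: [40, 12] -> [40] and [12]
    Merge: [40] + [12] -> [12, 40]
  Merge: [31, 39] + [12, 40] -> [12, 31, 39, 40]
  Split: [28, 19, 39, 45] -> [28, 19] and [39, 45]
    Split: [28, 19] -> [28] and [19]
    Merge: [28] + [19] -> [19, 28]
    Split: [39, 45] -> [39] and [45]
    Merge: [39] + [45] -> [39, 45]
  Merge: [19, 28] + [39, 45] -> [19, 28, 39, 45]
Merge: [12, 31, 39, 40] + [19, 28, 39, 45] -> [12, 19, 28, 31, 39, 39, 40, 45]

Final sorted array: [12, 19, 28, 31, 39, 39, 40, 45]

The merge sort proceeds by recursively splitting the array and merging sorted halves.
After all merges, the sorted array is [12, 19, 28, 31, 39, 39, 40, 45].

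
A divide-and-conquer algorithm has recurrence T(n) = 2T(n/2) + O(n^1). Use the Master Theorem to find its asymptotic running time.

Master Theorem for T(n) = 2T(n/2) + O(n^1):

a = 2, b = 2, c = 1
log_b(a) = log_2(2) = 1.0000

Case 2: c = 1 = log_2(2) = 1.0000
T(n) = O(n^1 log n) = O(n log n)

For T(n) = 2T(n/2) + O(n^1): log_2(2) = 1.0000. This is Case 2 of the Master Theorem (c = log_b(a), equal work at all levels), giving O(n log n).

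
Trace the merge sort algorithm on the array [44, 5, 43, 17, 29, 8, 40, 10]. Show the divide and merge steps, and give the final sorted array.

Merge sort trace:

Split: [44, 5, 43, 17, 29, 8, 40, 10] -> [44, 5, 43, 17] and [29, 8, 40, 10]
  Split: [44, 5, 43, 17] -> [44, 5] and [43, 17]
    Split: [44, 5] -> [44] and [5]
    Merge: [44] + [5] -> [5, 44]
    Split: [43, 17] -> [43] and [17]
    Merge: [43] + [17] -> [17, 43]
  Merge: [5, 44] + [17, 43] -> [5, 17, 43, 44]
  Split: [29, 8, 40, 10] -> [29, 8] and [40, 10]
    Split: [29, 8] -> [29] and [8]
    Merge: [29] + [8] -> [8, 29]
    Split: [40, 10] -> [40] and [10]
    Merge: [40] + [10] -> [10, 40]
  Merge: [8, 29] + [10, 40] -> [8, 10, 29, 40]
Merge: [5, 17, 43, 44] + [8, 10, 29, 40] -> [5, 8, 10, 17, 29, 40, 43, 44]

Final sorted array: [5, 8, 10, 17, 29, 40, 43, 44]

The merge sort proceeds by recursively splitting the array and merging sorted halves.
After all merges, the sorted array is [5, 8, 10, 17, 29, 40, 43, 44].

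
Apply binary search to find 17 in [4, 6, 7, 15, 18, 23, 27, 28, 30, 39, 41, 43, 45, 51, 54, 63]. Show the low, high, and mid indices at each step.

Binary search for 17 in [4, 6, 7, 15, 18, 23, 27, 28, 30, 39, 41, 43, 45, 51, 54, 63]:

lo=0, hi=15, mid=7, arr[mid]=28 -> 28 > 17, search left half
lo=0, hi=6, mid=3, arr[mid]=15 -> 15 < 17, search right half
lo=4, hi=6, mid=5, arr[mid]=23 -> 23 > 17, search left half
lo=4, hi=4, mid=4, arr[mid]=18 -> 18 > 17, search left half
lo=4 > hi=3, target 17 not found

Binary search determines that 17 is not in the array after 4 comparisons. The search space was exhausted without finding the target.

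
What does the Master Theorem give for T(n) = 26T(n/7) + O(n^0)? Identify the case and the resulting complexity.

Master Theorem for T(n) = 26T(n/7) + O(n^0):

a = 26, b = 7, c = 0
log_b(a) = log_7(26) = 1.6743

Case 1: c = 0 < log_7(26) = 1.6743
T(n) = O(n^(log_7 26))

For T(n) = 26T(n/7) + O(n^0): log_7(26) = 1.6743. This is Case 1 of the Master Theorem (c < log_b(a), work dominated by leaves), giving O(n^(log_7 26)).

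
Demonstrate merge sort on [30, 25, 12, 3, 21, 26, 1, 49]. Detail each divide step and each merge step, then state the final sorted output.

Merge sort trace:

Split: [30, 25, 12, 3, 21, 26, 1, 49] -> [30, 25, 12, 3] and [21, 26, 1, 49]
  Split: [30, 25, 12, 3] -> [30, 25] and [12, 3]
    Split: [30, 25] -> [30] and [25]
    Merge: [30] + [25] -> [25, 30]
    Split: [12, 3] -> [12] and [3]
    Merge: [12] + [3] -> [3, 12]
  Merge: [25, 30] + [3, 12] -> [3, 12, 25, 30]
  Split: [21, 26, 1, 49] -> [21, 26] and [1, 49]
    Split: [21, 26] -> [21] and [26]
    Merge: [21] + [26] -> [21, 26]
    Split: [1, 49] -> [1] and [49]
    Merge: [1] + [49] -> [1, 49]
  Merge: [21, 26] + [1, 49] -> [1, 21, 26, 49]
Merge: [3, 12, 25, 30] + [1, 21, 26, 49] -> [1, 3, 12, 21, 25, 26, 30, 49]

Final sorted array: [1, 3, 12, 21, 25, 26, 30, 49]

The merge sort proceeds by recursively splitting the array and merging sorted halves.
After all merges, the sorted array is [1, 3, 12, 21, 25, 26, 30, 49].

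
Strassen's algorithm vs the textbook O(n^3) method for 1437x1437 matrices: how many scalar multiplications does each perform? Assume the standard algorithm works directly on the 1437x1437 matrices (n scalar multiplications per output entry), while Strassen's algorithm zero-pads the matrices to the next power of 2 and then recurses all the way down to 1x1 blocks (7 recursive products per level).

Matrix multiplication for 1437x1437 matrices:

Strassen's algorithm requires power-of-2 dimensions. Pad 1437x1437 to 2048x2048 (next power of 2).

Standard algorithm: 1437^3 = 2967360453 multiplications
Strassen's algorithm: 7^(log2(2048)) = 7^11 = 1977326743 multiplications
Savings: 2967360453 - 1977326743 = 990033710 multiplications

Standard: 2967360453 multiplications (1437^3). Strassen: 1977326743 multiplications (7^11, after padding to 2048x2048). Strassen reduces 8 recursive multiplications to 7 at each level.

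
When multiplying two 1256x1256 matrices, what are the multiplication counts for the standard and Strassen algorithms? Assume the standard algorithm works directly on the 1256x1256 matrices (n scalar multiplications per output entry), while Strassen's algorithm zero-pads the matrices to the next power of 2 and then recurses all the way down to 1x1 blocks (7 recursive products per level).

Matrix multiplication for 1256x1256 matrices:

Strassen's algorithm requires power-of-2 dimensions. Pad 1256x1256 to 2048x2048 (next power of 2).

Standard algorithm: 1256^3 = 1981385216 multiplications
Strassen's algorithm: 7^(log2(2048)) = 7^11 = 1977326743 multiplications
Savings: 1981385216 - 1977326743 = 4058473 multiplications

Standard: 1981385216 multiplications (1256^3). Strassen: 1977326743 multiplications (7^11, after padding to 2048x2048). Strassen reduces 8 recursive multiplications to 7 at each level.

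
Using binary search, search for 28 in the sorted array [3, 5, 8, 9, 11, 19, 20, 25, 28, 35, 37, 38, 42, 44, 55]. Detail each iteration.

Binary search for 28 in [3, 5, 8, 9, 11, 19, 20, 25, 28, 35, 37, 38, 42, 44, 55]:

lo=0, hi=14, mid=7, arr[mid]=25 -> 25 < 28, search right half
lo=8, hi=14, mid=11, arr[mid]=38 -> 38 > 28, search left half
lo=8, hi=10, mid=9, arr[mid]=35 -> 35 > 28, search left half
lo=8, hi=8, mid=8, arr[mid]=28 -> Found target at index 8!

Binary search finds 28 at index 8 after 4 comparisons. The search repeatedly halves the search space by comparing with the middle element.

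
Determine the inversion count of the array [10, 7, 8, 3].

Finding inversions in [10, 7, 8, 3]:

(0, 1): arr[0]=10 > arr[1]=7
(0, 2): arr[0]=10 > arr[2]=8
(0, 3): arr[0]=10 > arr[3]=3
(1, 3): arr[1]=7 > arr[3]=3
(2, 3): arr[2]=8 > arr[3]=3

Total inversions: 5

The array has 5 inversion(s): (0,1), (0,2), (0,3), (1,3), (2,3). Each pair (i,j) satisfies i < j and arr[i] > arr[j].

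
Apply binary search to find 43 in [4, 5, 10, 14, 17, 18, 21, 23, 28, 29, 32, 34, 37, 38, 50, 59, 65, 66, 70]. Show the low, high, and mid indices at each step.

Binary search for 43 in [4, 5, 10, 14, 17, 18, 21, 23, 28, 29, 32, 34, 37, 38, 50, 59, 65, 66, 70]:

lo=0, hi=18, mid=9, arr[mid]=29 -> 29 < 43, search right half
lo=10, hi=18, mid=14, arr[mid]=50 -> 50 > 43, search left half
lo=10, hi=13, mid=11, arr[mid]=34 -> 34 < 43, search right half
lo=12, hi=13, mid=12, arr[mid]=37 -> 37 < 43, search right half
lo=13, hi=13, mid=13, arr[mid]=38 -> 38 < 43, search right half
lo=14 > hi=13, target 43 not found

Binary search determines that 43 is not in the array after 5 comparisons. The search space was exhausted without finding the target.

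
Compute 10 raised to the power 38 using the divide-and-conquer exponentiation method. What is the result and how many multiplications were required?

Computing 10^38 by squaring (build up from 10^1; each line after the first costs one multiplication):

10^1 = 10
10^2 = (10^1)^2 = 10^2 = 100
10^4 = (10^2)^2 = 100^2 = 10000
10^8 = (10^4)^2 = 10000^2 = 100000000
10^9 = 10 * 10^8 = 10 * 100000000 = 1000000000
10^18 = (10^9)^2 = 1000000000^2 = 1000000000000000000
10^19 = 10 * 10^18 = 10 * 1000000000000000000 = 10000000000000000000
10^38 = (10^19)^2 = 10000000000000000000^2 = 100000000000000000000000000000000000000

Result: 100000000000000000000000000000000000000
Multiplications needed: 7 (7 lines after 10^1)

10^38 = 100000000000000000000000000000000000000. Using exponentiation by squaring, this requires 7 multiplications. The key idea: if the exponent is even, square the half-power; if odd, multiply by the base once.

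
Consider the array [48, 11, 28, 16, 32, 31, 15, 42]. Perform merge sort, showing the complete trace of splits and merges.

Merge sort trace:

Split: [48, 11, 28, 16, 32, 31, 15, 42] -> [48, 11, 28, 16] and [32, 31, 15, 42]
  Split: [48, 11, 28, 16] -> [48, 11] and [28, 16]
    Split: [48, 11] -> [48] and [11]
    Merge: [48] + [11] -> [11, 48]
    Split: [28, 16] -> [28] and [16]
    Merge: [28] + [16] -> [16, 28]
  Merge: [11, 48] + [16, 28] -> [11, 16, 28, 48]
  Split: [32, 31, 15, 42] -> [32, 31] and [15, 42]
    Split: [32, 31] -> [32] and [31]
    Merge: [32] + [31] -> [31, 32]
    Split: [15, 42] -> [15] and [42]
    Merge: [15] + [42] -> [15, 42]
  Merge: [31, 32] + [15, 42] -> [15, 31, 32, 42]
Merge: [11, 16, 28, 48] + [15, 31, 32, 42] -> [11, 15, 16, 28, 31, 32, 42, 48]

Final sorted array: [11, 15, 16, 28, 31, 32, 42, 48]

The merge sort proceeds by recursively splitting the array and merging sorted halves.
After all merges, the sorted array is [11, 15, 16, 28, 31, 32, 42, 48].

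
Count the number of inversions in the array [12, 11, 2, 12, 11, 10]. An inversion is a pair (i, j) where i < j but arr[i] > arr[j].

Finding inversions in [12, 11, 2, 12, 11, 10]:

(0, 1): arr[0]=12 > arr[1]=11
(0, 2): arr[0]=12 > arr[2]=2
(0, 4): arr[0]=12 > arr[4]=11
(0, 5): arr[0]=12 > arr[5]=10
(1, 2): arr[1]=11 > arr[2]=2
(1, 5): arr[1]=11 > arr[5]=10
(3, 4): arr[3]=12 > arr[4]=11
(3, 5): arr[3]=12 > arr[5]=10
(4, 5): arr[4]=11 > arr[5]=10

Total inversions: 9

The array has 9 inversion(s): (0,1), (0,2), (0,4), (0,5), (1,2), (1,5), (3,4), (3,5), (4,5). Each pair (i,j) satisfies i < j and arr[i] > arr[j].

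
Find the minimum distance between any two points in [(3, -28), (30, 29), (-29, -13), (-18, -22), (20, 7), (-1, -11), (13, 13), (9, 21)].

Computing all pairwise distances among 8 points:

d((3, -28), (30, 29)) = 63.0714
d((3, -28), (-29, -13)) = 35.3412
d((3, -28), (-18, -22)) = 21.8403
d((3, -28), (20, 7)) = 38.9102
d((3, -28), (-1, -11)) = 17.4642
d((3, -28), (13, 13)) = 42.2019
d((3, -28), (9, 21)) = 49.366
d((30, 29), (-29, -13)) = 72.4224
d((30, 29), (-18, -22)) = 70.0357
d((30, 29), (20, 7)) = 24.1661
d((30, 29), (-1, -11)) = 50.6063
d((30, 29), (13, 13)) = 23.3452
d((30, 29), (9, 21)) = 22.4722
d((-29, -13), (-18, -22)) = 14.2127
d((-29, -13), (20, 7)) = 52.9245
d((-29, -13), (-1, -11)) = 28.0713
d((-29, -13), (13, 13)) = 49.3964
d((-29, -13), (9, 21)) = 50.9902
d((-18, -22), (20, 7)) = 47.8017
d((-18, -22), (-1, -11)) = 20.2485
d((-18, -22), (13, 13)) = 46.7547
d((-18, -22), (9, 21)) = 50.774
d((20, 7), (-1, -11)) = 27.6586
d((20, 7), (13, 13)) = 9.2195
d((20, 7), (9, 21)) = 17.8045
d((-1, -11), (13, 13)) = 27.7849
d((-1, -11), (9, 21)) = 33.5261
d((13, 13), (9, 21)) = 8.9443 <-- minimum

Closest pair: (13, 13) and (9, 21) with distance 8.9443

The closest pair is (13, 13) and (9, 21) with Euclidean distance 8.9443. For 8 points, brute-force pairwise comparison is shown above. For large n, the divide-and-conquer algorithm (sort by x, recurse on halves, check the dividing strip) achieves O(n log n).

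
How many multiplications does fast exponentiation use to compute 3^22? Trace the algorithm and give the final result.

Computing 3^22 by squaring (build up from 3^1; each line after the first costs one multiplication):

3^1 = 3
3^2 = (3^1)^2 = 3^2 = 9
3^4 = (3^2)^2 = 9^2 = 81
3^5 = 3 * 3^4 = 3 * 81 = 243
3^10 = (3^5)^2 = 243^2 = 59049
3^11 = 3 * 3^10 = 3 * 59049 = 177147
3^22 = (3^11)^2 = 177147^2 = 31381059609

Result: 31381059609
Multiplications needed: 6 (6 lines after 3^1)

3^22 = 31381059609. Using exponentiation by squaring, this requires 6 multiplications. The key idea: if the exponent is even, square the half-power; if odd, multiply by the base once.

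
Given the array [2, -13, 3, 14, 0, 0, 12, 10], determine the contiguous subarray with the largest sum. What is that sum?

Using Kadane's algorithm on [2, -13, 3, 14, 0, 0, 12, 10]:

Scanning through the array:
Position 1 (value -13): max_ending_here = -11, max_so_far = 2
Position 2 (value 3): max_ending_here = 3, max_so_far = 3
Position 3 (value 14): max_ending_here = 17, max_so_far = 17
Position 4 (value 0): max_ending_here = 17, max_so_far = 17
Position 5 (value 0): max_ending_here = 17, max_so_far = 17
Position 6 (value 12): max_ending_here = 29, max_so_far = 29
Position 7 (value 10): max_ending_here = 39, max_so_far = 39

Maximum subarray: [3, 14, 0, 0, 12, 10]
Maximum sum: 39

The maximum subarray is [3, 14, 0, 0, 12, 10] with sum 39. This subarray runs from index 2 to index 7.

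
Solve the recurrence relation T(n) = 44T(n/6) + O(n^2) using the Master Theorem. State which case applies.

Master Theorem for T(n) = 44T(n/6) + O(n^2):

a = 44, b = 6, c = 2
log_b(a) = log_6(44) = 2.1120

Case 1: c = 2 < log_6(44) = 2.1120
T(n) = O(n^(log_6 44))

For T(n) = 44T(n/6) + O(n^2): log_6(44) = 2.1120. This is Case 1 of the Master Theorem (c < log_b(a), work dominated by leaves), giving O(n^(log_6 44)).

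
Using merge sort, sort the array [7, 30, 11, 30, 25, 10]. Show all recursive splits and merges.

Merge sort trace:

Split: [7, 30, 11, 30, 25, 10] -> [7, 30, 11] and [30, 25, 10]
  Split: [7, 30, 11] -> [7] and [30, 11]
    Split: [30, 11] -> [30] and [11]
    Merge: [30] + [11] -> [11, 30]
  Merge: [7] + [11, 30] -> [7, 11, 30]
  Split: [30, 25, 10] -> [30] and [25, 10]
    Split: [25, 10] -> [25] and [10]
    Merge: [25] + [10] -> [10, 25]
  Merge: [30] + [10, 25] -> [10, 25, 30]
Merge: [7, 11, 30] + [10, 25, 30] -> [7, 10, 11, 25, 30, 30]

Final sorted array: [7, 10, 11, 25, 30, 30]

The merge sort proceeds by recursively splitting the array and merging sorted halves.
After all merges, the sorted array is [7, 10, 11, 25, 30, 30].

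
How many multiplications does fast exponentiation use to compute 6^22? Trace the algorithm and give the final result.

Computing 6^22 by squaring (build up from 6^1; each line after the first costs one multiplication):

6^1 = 6
6^2 = (6^1)^2 = 6^2 = 36
6^4 = (6^2)^2 = 36^2 = 1296
6^5 = 6 * 6^4 = 6 * 1296 = 7776
6^10 = (6^5)^2 = 7776^2 = 60466176
6^11 = 6 * 6^10 = 6 * 60466176 = 362797056
6^22 = (6^11)^2 = 362797056^2 = 131621703842267136

Result: 131621703842267136
Multiplications needed: 6 (6 lines after 6^1)

6^22 = 131621703842267136. Using exponentiation by squaring, this requires 6 multiplications. The key idea: if the exponent is even, square the half-power; if odd, multiply by the base once.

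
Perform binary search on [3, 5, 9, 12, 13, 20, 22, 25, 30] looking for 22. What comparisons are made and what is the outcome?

Binary search for 22 in [3, 5, 9, 12, 13, 20, 22, 25, 30]:

lo=0, hi=8, mid=4, arr[mid]=13 -> 13 < 22, search right half
lo=5, hi=8, mid=6, arr[mid]=22 -> Found target at index 6!

Binary search finds 22 at index 6 after 2 comparisons. The search repeatedly halves the search space by comparing with the middle element.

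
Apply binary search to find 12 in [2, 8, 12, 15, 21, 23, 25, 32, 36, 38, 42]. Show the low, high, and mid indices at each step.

Binary search for 12 in [2, 8, 12, 15, 21, 23, 25, 32, 36, 38, 42]:

lo=0, hi=10, mid=5, arr[mid]=23 -> 23 > 12, search left half
lo=0, hi=4, mid=2, arr[mid]=12 -> Found target at index 2!

Binary search finds 12 at index 2 after 2 comparisons. The search repeatedly halves the search space by comparing with the middle element.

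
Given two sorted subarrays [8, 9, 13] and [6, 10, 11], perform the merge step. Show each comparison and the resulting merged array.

Merging process:

Compare 8 vs 6: take 6 from right. Merged: [6]
Compare 8 vs 10: take 8 from left. Merged: [6, 8]
Compare 9 vs 10: take 9 from left. Merged: [6, 8, 9]
Compare 13 vs 10: take 10 from right. Merged: [6, 8, 9, 10]
Compare 13 vs 11: take 11 from right. Merged: [6, 8, 9, 10, 11]
Append remaining from left: [13]. Merged: [6, 8, 9, 10, 11, 13]

Final merged array: [6, 8, 9, 10, 11, 13]
Total comparisons: 5

The merged array is [6, 8, 9, 10, 11, 13], requiring 5 comparisons. The merge step runs in O(n) time where n is the total number of elements.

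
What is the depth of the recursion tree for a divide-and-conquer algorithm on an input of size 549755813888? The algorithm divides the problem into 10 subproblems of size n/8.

For divide and conquer with division factor 8:

Problem sizes at each level:
Level 0: 549755813888
Level 1: 68719476736
Level 2: 8589934592
Level 3: 1073741824
Level 4: 134217728
Level 5: 16777216
Level 6: 2097152
Level 7: 262144
Level 8: 32768
Level 9: 4096
Level 10: 512
Level 11: 64
Level 12: 8
Level 13: 1

The root is level 0 and the size-1 base case is level 13 (the tree spans levels 0 through 13, i.e. 14 levels counting the root), so the depth is the number of divisions: log_8(549755813888) = 13

The recursion tree depth is log_8(549755813888) = 13. At each level, the problem size is divided by 8, so it takes 13 divisions to reduce to a base case of size 1. The algorithm makes 10 recursive calls at each level.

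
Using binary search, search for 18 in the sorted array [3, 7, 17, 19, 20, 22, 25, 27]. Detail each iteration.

Binary search for 18 in [3, 7, 17, 19, 20, 22, 25, 27]:

lo=0, hi=7, mid=3, arr[mid]=19 -> 19 > 18, search left half
lo=0, hi=2, mid=1, arr[mid]=7 -> 7 < 18, search right half
lo=2, hi=2, mid=2, arr[mid]=17 -> 17 < 18, search right half
lo=3 > hi=2, target 18 not found

Binary search determines that 18 is not in the array after 3 comparisons. The search space was exhausted without finding the target.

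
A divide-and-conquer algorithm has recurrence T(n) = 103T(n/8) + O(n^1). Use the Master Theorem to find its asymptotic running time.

Master Theorem for T(n) = 103T(n/8) + O(n^1):

a = 103, b = 8, c = 1
log_b(a) = log_8(103) = 2.2288

Case 1: c = 1 < log_8(103) = 2.2288
T(n) = O(n^(log_8 103))

For T(n) = 103T(n/8) + O(n^1): log_8(103) = 2.2288. This is Case 1 of the Master Theorem (c < log_b(a), work dominated by leaves), giving O(n^(log_8 103)).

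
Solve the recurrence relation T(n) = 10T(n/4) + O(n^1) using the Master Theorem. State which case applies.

Master Theorem for T(n) = 10T(n/4) + O(n^1):

a = 10, b = 4, c = 1
log_b(a) = log_4(10) = 1.6610

Case 1: c = 1 < log_4(10) = 1.6610
T(n) = O(n^(log_4 10))

For T(n) = 10T(n/4) + O(n^1): log_4(10) = 1.6610. This is Case 1 of the Master Theorem (c < log_b(a), work dominated by leaves), giving O(n^(log_4 10)).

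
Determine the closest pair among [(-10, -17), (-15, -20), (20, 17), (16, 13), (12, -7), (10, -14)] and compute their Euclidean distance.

Computing all pairwise distances among 6 points:

d((-10, -17), (-15, -20)) = 5.831
d((-10, -17), (20, 17)) = 45.3431
d((-10, -17), (16, 13)) = 39.6989
d((-10, -17), (12, -7)) = 24.1661
d((-10, -17), (10, -14)) = 20.2237
d((-15, -20), (20, 17)) = 50.9313
d((-15, -20), (16, 13)) = 45.2769
d((-15, -20), (12, -7)) = 29.9666
d((-15, -20), (10, -14)) = 25.7099
d((20, 17), (16, 13)) = 5.6569 <-- minimum
d((20, 17), (12, -7)) = 25.2982
d((20, 17), (10, -14)) = 32.573
d((16, 13), (12, -7)) = 20.3961
d((16, 13), (10, -14)) = 27.6586
d((12, -7), (10, -14)) = 7.2801

Closest pair: (20, 17) and (16, 13) with distance 5.6569

The closest pair is (20, 17) and (16, 13) with Euclidean distance 5.6569. For 6 points, brute-force pairwise comparison is shown above. For large n, the divide-and-conquer algorithm (sort by x, recurse on halves, check the dividing strip) achieves O(n log n).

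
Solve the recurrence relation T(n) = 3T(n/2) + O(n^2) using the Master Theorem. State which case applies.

Master Theorem for T(n) = 3T(n/2) + O(n^2):

a = 3, b = 2, c = 2
log_b(a) = log_2(3) = 1.5850

Case 3: c = 2 > log_2(3) = 1.5850
T(n) = O(n^2) = O(n^2)

For T(n) = 3T(n/2) + O(n^2): log_2(3) = 1.5850. This is Case 3 of the Master Theorem (c > log_b(a), work dominated by root), giving O(n^2).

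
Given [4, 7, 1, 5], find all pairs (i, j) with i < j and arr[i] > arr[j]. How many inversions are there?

Finding inversions in [4, 7, 1, 5]:

(0, 2): arr[0]=4 > arr[2]=1
(1, 2): arr[1]=7 > arr[2]=1
(1, 3): arr[1]=7 > arr[3]=5

Total inversions: 3

The array has 3 inversion(s): (0,2), (1,2), (1,3). Each pair (i,j) satisfies i < j and arr[i] > arr[j].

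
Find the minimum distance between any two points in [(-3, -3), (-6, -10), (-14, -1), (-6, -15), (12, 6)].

Computing all pairwise distances among 5 points:

d((-3, -3), (-6, -10)) = 7.6158
d((-3, -3), (-14, -1)) = 11.1803
d((-3, -3), (-6, -15)) = 12.3693
d((-3, -3), (12, 6)) = 17.4929
d((-6, -10), (-14, -1)) = 12.0416
d((-6, -10), (-6, -15)) = 5.0 <-- minimum
d((-6, -10), (12, 6)) = 24.0832
d((-14, -1), (-6, -15)) = 16.1245
d((-14, -1), (12, 6)) = 26.9258
d((-6, -15), (12, 6)) = 27.6586

Closest pair: (-6, -10) and (-6, -15) with distance 5.0

The closest pair is (-6, -10) and (-6, -15) with Euclidean distance 5.0. For 5 points, brute-force pairwise comparison is shown above. For large n, the divide-and-conquer algorithm (sort by x, recurse on halves, check the dividing strip) achieves O(n log n).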